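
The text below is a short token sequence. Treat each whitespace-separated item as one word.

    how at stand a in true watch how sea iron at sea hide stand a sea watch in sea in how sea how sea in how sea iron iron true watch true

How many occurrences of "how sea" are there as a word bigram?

4

Scanning the 31 overlapping bigram windows for "how sea":
  position 8–9: how sea
  position 21–22: how sea
  position 23–24: how sea
  position 26–27: how sea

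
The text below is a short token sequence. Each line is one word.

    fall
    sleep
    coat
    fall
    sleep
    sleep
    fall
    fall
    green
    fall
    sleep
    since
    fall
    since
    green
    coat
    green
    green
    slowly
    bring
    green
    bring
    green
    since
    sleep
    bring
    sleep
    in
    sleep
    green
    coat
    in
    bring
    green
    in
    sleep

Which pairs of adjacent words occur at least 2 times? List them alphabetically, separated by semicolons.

bring green; fall sleep; green coat; in sleep

Bigram counts meeting the condition (at least 2 times):
  bring green: 3
  fall sleep: 3
  green coat: 2
  in sleep: 2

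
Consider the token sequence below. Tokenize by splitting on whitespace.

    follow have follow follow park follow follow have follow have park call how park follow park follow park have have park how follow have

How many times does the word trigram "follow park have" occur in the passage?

Scanning the 22 overlapping trigram windows for "follow park have":
  position 17–19: follow park have

1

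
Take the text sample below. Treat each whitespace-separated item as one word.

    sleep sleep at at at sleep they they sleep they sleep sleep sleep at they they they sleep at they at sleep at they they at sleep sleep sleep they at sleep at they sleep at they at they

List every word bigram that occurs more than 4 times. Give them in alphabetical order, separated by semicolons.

Bigram counts meeting the condition (more than 4 times):
  at they: 6
  sleep at: 6
  sleep sleep: 5

at they; sleep at; sleep sleep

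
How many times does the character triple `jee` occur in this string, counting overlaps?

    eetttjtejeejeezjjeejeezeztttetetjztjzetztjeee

5

Sliding a length-3 window over the 45 characters (43 positions):
  position 9–11: jee
  position 12–14: jee
  position 17–19: jee
  position 20–22: jee
  position 42–44: jee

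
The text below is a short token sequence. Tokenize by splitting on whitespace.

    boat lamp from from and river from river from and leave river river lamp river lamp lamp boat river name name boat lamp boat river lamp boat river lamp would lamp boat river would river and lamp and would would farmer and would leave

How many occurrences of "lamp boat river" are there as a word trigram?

4

Scanning the 42 overlapping trigram windows for "lamp boat river":
  position 17–19: lamp boat river
  position 23–25: lamp boat river
  position 26–28: lamp boat river
  position 31–33: lamp boat river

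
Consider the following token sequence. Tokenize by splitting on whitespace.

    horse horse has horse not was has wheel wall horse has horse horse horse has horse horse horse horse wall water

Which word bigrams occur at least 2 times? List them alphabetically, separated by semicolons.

has horse; horse has; horse horse

Bigram counts meeting the condition (at least 2 times):
  has horse: 3
  horse has: 3
  horse horse: 6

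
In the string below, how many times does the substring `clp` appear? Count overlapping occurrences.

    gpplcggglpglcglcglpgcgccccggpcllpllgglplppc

0

Sliding a length-3 window over the 43 characters (41 positions):
  (no match at any position)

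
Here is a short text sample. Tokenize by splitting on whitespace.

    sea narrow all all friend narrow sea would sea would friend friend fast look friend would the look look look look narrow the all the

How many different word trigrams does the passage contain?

25 tokens → 23 trigram windows in total.
Repeated trigrams (each contributes count−1 duplicates):
  look look look: 2
1 duplicate windows → 23 − 1 = 22 distinct.

22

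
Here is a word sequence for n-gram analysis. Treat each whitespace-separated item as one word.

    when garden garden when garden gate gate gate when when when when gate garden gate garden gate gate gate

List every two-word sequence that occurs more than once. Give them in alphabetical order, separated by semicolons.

garden gate; gate garden; gate gate; when garden; when when

Bigram counts meeting the condition (more than once):
  garden gate: 3
  gate garden: 2
  gate gate: 4
  when garden: 2
  when when: 3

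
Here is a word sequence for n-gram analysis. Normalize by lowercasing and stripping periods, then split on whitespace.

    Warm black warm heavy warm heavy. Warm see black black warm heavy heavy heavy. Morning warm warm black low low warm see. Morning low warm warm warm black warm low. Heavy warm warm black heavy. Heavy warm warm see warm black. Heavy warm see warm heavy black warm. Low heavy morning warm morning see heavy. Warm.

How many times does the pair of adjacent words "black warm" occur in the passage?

4

Scanning the 55 overlapping bigram windows for "black warm":
  position 2–3: black warm
  position 10–11: black warm
  position 28–29: black warm
  position 47–48: black warm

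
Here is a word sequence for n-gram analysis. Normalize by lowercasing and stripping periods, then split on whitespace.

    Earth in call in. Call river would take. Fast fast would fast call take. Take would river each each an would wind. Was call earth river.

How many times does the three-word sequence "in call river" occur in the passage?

Scanning the 24 overlapping trigram windows for "in call river":
  position 4–6: in call river

1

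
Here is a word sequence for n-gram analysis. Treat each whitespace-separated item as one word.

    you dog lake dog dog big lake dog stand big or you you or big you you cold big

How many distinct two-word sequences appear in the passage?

16

19 tokens → 18 bigram windows in total.
Repeated bigrams (each contributes count−1 duplicates):
  lake dog: 2
  you you: 2
2 duplicate windows → 18 − 2 = 16 distinct.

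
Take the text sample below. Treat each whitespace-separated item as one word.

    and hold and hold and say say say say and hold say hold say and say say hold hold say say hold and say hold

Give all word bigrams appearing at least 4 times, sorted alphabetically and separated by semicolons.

say hold; say say

Bigram counts meeting the condition (at least 4 times):
  say hold: 4
  say say: 5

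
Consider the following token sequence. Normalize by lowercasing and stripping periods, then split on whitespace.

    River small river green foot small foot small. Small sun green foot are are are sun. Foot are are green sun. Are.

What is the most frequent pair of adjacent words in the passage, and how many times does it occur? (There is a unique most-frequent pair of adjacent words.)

"are are", 3 times

Bigram frequencies (highest first):
  are are: 3
  green foot: 2
  foot small: 2
  foot are: 2
  river small: 1
  small river: 1
  … (10 more, each ≤ 1)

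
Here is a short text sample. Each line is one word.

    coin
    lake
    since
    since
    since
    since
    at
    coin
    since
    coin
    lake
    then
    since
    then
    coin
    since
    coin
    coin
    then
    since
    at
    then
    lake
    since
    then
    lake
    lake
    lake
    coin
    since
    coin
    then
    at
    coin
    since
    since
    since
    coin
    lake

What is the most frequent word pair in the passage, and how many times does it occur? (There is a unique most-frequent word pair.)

"since since", 5 times

Bigram frequencies (highest first):
  since since: 5
  coin since: 4
  since coin: 4
  coin lake: 3
  lake since: 2
  since at: 2
  … (12 more, each ≤ 2)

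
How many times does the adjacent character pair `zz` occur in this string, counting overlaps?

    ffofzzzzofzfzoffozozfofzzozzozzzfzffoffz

Sliding a length-2 window over the 40 characters (39 positions):
  position 5–6: zz
  position 6–7: zz
  position 7–8: zz
  position 24–25: zz
  position 27–28: zz
  position 30–31: zz
  position 31–32: zz

7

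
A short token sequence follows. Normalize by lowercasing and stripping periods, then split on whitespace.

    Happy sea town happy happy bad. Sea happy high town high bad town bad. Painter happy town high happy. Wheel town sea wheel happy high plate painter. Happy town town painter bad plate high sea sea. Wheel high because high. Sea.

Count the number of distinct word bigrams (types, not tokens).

41 tokens → 40 bigram windows in total.
Repeated bigrams (each contributes count−1 duplicates):
  happy high: 2
  happy town: 2
  high sea: 2
  painter happy: 2
  sea wheel: 2
  town high: 2
6 duplicate windows → 40 − 6 = 34 distinct.

34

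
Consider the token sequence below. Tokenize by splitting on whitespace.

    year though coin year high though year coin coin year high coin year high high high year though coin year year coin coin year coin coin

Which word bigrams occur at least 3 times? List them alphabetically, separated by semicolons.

coin coin; coin year; year coin; year high

Bigram counts meeting the condition (at least 3 times):
  coin coin: 3
  coin year: 5
  year coin: 3
  year high: 3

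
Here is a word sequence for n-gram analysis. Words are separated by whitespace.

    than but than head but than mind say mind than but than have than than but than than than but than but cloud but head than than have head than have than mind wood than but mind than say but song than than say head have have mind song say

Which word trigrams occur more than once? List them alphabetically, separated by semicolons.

Trigram counts meeting the condition (more than once):
  than but than: 4
  than have than: 2
  than than but: 2

than but than; than have than; than than but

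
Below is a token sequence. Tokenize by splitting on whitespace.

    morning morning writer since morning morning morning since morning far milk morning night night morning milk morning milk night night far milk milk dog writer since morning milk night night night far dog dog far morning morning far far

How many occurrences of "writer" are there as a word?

2

Scanning the 39 tokens for "writer":
  position 3: writer
  position 25: writer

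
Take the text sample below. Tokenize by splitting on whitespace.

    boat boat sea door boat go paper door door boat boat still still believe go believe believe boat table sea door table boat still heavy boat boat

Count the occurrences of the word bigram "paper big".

Scanning the 26 overlapping bigram windows for "paper big":
  (none found)

0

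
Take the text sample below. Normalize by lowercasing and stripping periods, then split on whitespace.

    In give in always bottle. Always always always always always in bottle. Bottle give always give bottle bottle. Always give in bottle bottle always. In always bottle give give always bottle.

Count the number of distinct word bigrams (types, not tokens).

31 tokens → 30 bigram windows in total.
Repeated bigrams (each contributes count−1 duplicates):
  always always: 4
  always bottle: 3
  bottle always: 3
  bottle bottle: 3
  always give: 2
  always in: 2
  bottle give: 2
  give always: 2
  … (3 more repeated)
16 duplicate windows → 30 − 16 = 14 distinct.

14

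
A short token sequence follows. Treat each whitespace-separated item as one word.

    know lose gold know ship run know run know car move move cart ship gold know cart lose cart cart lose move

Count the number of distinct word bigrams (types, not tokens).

22 tokens → 21 bigram windows in total.
Repeated bigrams (each contributes count−1 duplicates):
  cart lose: 2
  gold know: 2
  run know: 2
3 duplicate windows → 21 − 3 = 18 distinct.

18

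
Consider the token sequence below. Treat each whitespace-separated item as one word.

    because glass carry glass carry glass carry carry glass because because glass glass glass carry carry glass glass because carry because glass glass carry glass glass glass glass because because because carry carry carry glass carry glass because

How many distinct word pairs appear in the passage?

9

38 tokens → 37 bigram windows in total.
Repeated bigrams (each contributes count−1 duplicates):
  carry glass: 7
  glass glass: 7
  glass carry: 6
  carry carry: 4
  glass because: 4
  because because: 3
  because glass: 3
  because carry: 2
28 duplicate windows → 37 − 28 = 9 distinct.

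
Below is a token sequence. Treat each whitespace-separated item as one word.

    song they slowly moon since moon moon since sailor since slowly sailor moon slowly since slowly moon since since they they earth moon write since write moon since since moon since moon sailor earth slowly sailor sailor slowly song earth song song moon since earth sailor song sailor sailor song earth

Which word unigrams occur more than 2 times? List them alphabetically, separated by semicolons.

Unigram counts meeting the condition (more than 2 times):
  earth: 5
  moon: 10
  sailor: 8
  since: 11
  slowly: 6
  song: 6
  they: 3

earth; moon; sailor; since; slowly; song; they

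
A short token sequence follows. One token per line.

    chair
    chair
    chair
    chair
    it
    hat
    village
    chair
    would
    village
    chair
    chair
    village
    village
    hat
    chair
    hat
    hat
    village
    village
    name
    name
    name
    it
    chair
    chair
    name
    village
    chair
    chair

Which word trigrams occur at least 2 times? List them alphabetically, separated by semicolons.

Trigram counts meeting the condition (at least 2 times):
  chair chair chair: 2
  village chair chair: 2

chair chair chair; village chair chair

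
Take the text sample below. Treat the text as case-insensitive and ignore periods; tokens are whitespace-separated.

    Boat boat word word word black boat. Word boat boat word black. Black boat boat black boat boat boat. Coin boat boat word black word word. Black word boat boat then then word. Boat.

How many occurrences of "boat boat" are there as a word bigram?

7

Scanning the 33 overlapping bigram windows for "boat boat":
  position 1–2: boat boat
  position 9–10: boat boat
  position 14–15: boat boat
  position 17–18: boat boat
  position 18–19: boat boat
  position 21–22: boat boat
  position 29–30: boat boat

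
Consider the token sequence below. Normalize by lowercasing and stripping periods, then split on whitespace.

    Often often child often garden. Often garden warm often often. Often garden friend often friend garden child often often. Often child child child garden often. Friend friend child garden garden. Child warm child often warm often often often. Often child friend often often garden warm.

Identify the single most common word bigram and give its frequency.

"often often", 9 times

Bigram frequencies (highest first):
  often often: 9
  often garden: 4
  often child: 3
  child often: 3
  garden often: 2
  garden warm: 2
  … (15 more, each ≤ 2)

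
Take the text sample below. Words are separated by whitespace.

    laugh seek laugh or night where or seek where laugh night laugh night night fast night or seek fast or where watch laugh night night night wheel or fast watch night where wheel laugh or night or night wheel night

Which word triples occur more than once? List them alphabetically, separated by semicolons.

laugh night night; laugh or night

Trigram counts meeting the condition (more than once):
  laugh night night: 2
  laugh or night: 2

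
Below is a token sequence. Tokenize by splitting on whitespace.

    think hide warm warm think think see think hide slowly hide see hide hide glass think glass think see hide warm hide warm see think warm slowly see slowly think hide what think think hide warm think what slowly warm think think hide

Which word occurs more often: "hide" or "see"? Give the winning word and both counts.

"hide" (10 vs 5)

"hide": 10 occurrences
"see": 5 occurrences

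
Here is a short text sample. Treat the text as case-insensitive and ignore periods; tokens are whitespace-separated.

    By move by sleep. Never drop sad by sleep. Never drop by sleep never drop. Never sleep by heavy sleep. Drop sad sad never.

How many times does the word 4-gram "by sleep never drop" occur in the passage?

3

Scanning the 21 overlapping 4-gram windows for "by sleep never drop":
  position 3–6: by sleep never drop
  position 8–11: by sleep never drop
  position 12–15: by sleep never drop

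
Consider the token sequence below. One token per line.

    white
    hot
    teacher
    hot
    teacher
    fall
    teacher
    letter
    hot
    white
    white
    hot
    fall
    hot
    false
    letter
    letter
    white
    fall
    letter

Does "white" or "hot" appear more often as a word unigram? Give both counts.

"white": 4 occurrences
"hot": 5 occurrences

"hot" (5 vs 4)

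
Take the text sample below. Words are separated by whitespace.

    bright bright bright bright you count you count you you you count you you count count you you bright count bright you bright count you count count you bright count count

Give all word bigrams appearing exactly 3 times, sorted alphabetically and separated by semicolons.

bright bright; bright count; count count; you bright

Bigram counts meeting the condition (exactly 3 times):
  bright bright: 3
  bright count: 3
  count count: 3
  you bright: 3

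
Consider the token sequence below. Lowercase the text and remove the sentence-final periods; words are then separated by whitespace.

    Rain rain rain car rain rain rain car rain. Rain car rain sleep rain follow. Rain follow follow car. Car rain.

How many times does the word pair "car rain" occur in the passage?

Scanning the 20 overlapping bigram windows for "car rain":
  position 4–5: car rain
  position 8–9: car rain
  position 11–12: car rain
  position 20–21: car rain

4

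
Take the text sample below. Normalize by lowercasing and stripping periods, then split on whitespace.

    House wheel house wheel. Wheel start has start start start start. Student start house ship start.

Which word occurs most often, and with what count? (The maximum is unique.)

Unigram frequencies (highest first):
  start: 7
  house: 3
  wheel: 3
  has: 1
  student: 1
  ship: 1

"start", 7 times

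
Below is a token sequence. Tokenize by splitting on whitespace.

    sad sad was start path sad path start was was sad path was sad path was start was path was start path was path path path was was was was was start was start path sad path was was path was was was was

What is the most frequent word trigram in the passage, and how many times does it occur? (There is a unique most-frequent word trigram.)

Trigram frequencies (highest first):
  was was was: 5
  was start path: 3
  sad path was: 3
  path was was: 3
  start path sad: 2
  path sad path: 2
  … (20 more, each ≤ 2)

"was was was", 5 times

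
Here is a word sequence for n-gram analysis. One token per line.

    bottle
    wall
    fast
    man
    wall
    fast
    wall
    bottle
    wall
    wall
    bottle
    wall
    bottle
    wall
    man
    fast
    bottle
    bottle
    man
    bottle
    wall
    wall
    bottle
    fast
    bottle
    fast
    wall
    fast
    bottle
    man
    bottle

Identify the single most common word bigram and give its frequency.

"bottle wall", 5 times

Bigram frequencies (highest first):
  bottle wall: 5
  wall bottle: 4
  wall fast: 3
  fast bottle: 3
  fast wall: 2
  wall wall: 2
  … (8 more, each ≤ 2)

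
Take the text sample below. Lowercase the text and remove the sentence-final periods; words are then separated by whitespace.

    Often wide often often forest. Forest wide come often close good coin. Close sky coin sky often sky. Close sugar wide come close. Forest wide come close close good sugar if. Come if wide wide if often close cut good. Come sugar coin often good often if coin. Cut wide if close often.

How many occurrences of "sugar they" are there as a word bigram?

Scanning the 52 overlapping bigram windows for "sugar they":
  (none found)

0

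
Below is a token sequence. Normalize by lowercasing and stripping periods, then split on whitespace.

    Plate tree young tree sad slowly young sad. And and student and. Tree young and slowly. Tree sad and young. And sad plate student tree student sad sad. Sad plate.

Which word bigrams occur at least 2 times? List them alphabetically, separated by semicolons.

Bigram counts meeting the condition (at least 2 times):
  sad and: 2
  sad plate: 2
  sad sad: 2
  tree sad: 2
  tree young: 2
  young and: 2

sad and; sad plate; sad sad; tree sad; tree young; young and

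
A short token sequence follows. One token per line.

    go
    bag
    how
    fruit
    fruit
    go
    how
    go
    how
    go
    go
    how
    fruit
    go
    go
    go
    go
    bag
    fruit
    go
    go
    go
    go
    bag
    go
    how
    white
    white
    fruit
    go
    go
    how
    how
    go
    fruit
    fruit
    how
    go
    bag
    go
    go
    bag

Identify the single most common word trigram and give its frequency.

"go go go", 4 times

Trigram frequencies (highest first):
  go go go: 4
  fruit go go: 3
  go go bag: 3
  go how go: 2
  go go how: 2
  go bag go: 2
  … (24 more, each ≤ 1)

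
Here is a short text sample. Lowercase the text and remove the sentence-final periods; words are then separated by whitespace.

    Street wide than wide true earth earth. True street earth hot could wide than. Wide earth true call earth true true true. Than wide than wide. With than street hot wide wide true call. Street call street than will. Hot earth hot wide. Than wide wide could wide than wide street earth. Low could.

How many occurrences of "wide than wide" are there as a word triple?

Scanning the 52 overlapping trigram windows for "wide than wide":
  position 2–4: wide than wide
  position 13–15: wide than wide
  position 24–26: wide than wide
  position 43–45: wide than wide
  position 48–50: wide than wide

5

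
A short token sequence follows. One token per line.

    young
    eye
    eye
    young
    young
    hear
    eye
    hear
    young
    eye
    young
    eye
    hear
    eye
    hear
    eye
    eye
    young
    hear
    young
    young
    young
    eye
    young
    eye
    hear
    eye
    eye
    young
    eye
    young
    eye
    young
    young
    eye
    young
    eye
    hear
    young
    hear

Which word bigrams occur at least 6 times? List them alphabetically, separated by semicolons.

eye young; young eye

Bigram counts meeting the condition (at least 6 times):
  eye young: 8
  young eye: 9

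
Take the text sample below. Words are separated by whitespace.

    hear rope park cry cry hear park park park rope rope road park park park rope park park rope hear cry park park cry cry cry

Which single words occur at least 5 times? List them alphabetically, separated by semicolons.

cry; park; rope

Unigram counts meeting the condition (at least 5 times):
  cry: 6
  park: 11
  rope: 5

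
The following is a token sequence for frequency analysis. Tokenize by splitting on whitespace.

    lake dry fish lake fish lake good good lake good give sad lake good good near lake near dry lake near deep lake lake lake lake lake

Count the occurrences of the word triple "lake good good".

Scanning the 25 overlapping trigram windows for "lake good good":
  position 6–8: lake good good
  position 13–15: lake good good

2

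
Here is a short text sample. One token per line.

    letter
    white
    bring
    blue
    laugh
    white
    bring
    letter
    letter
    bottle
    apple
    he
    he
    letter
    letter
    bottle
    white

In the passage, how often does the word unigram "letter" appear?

5

Scanning the 17 tokens for "letter":
  position 1: letter
  position 8: letter
  position 9: letter
  position 14: letter
  position 15: letter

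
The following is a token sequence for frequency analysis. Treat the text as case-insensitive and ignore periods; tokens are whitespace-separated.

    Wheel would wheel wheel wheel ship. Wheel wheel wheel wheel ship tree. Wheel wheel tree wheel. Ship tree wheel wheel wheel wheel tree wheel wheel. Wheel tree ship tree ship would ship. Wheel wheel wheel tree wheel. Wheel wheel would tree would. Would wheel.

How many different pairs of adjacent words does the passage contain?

14

44 tokens → 43 bigram windows in total.
Repeated bigrams (each contributes count−1 duplicates):
  wheel wheel: 15
  tree wheel: 5
  wheel tree: 4
  ship tree: 3
  wheel ship: 3
  ship wheel: 2
  tree ship: 2
  wheel would: 2
  … (1 more repeated)
29 duplicate windows → 43 − 29 = 14 distinct.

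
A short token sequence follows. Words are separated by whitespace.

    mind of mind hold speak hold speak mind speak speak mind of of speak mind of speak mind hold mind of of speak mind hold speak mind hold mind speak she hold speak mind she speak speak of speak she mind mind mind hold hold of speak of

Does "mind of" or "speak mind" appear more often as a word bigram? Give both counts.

"speak mind" (7 vs 4)

"mind of": 4 occurrences
"speak mind": 7 occurrences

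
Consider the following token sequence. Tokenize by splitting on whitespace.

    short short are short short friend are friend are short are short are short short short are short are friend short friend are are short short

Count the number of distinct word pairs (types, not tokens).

26 tokens → 25 bigram windows in total.
Repeated bigrams (each contributes count−1 duplicates):
  are short: 6
  short are: 5
  short short: 5
  friend are: 3
  are friend: 2
  short friend: 2
17 duplicate windows → 25 − 17 = 8 distinct.

8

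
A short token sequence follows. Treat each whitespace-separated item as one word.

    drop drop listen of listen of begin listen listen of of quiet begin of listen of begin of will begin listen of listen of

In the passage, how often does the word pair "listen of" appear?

Scanning the 23 overlapping bigram windows for "listen of":
  position 3–4: listen of
  position 5–6: listen of
  position 9–10: listen of
  position 15–16: listen of
  position 21–22: listen of
  position 23–24: listen of

6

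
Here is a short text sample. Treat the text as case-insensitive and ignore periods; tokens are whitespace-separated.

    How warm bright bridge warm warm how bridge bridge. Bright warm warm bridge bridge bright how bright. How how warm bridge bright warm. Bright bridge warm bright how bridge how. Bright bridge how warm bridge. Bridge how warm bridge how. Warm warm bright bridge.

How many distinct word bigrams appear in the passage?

44 tokens → 43 bigram windows in total.
Repeated bigrams (each contributes count−1 duplicates):
  how warm: 5
  bridge how: 4
  bright bridge: 4
  warm bridge: 4
  warm bright: 4
  bridge bridge: 3
  bridge bright: 3
  bright how: 3
  … (5 more repeated)
28 duplicate windows → 43 − 28 = 15 distinct.

15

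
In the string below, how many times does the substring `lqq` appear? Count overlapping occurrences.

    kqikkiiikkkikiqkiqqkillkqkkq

0

Sliding a length-3 window over the 28 characters (26 positions):
  (no match at any position)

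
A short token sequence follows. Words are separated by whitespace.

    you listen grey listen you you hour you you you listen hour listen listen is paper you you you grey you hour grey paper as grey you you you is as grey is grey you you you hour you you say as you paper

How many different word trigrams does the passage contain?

44 tokens → 42 trigram windows in total.
Repeated trigrams (each contributes count−1 duplicates):
  you you you: 4
  grey you you: 2
  hour you you: 2
  you hour you: 2
  you you hour: 2
7 duplicate windows → 42 − 7 = 35 distinct.

35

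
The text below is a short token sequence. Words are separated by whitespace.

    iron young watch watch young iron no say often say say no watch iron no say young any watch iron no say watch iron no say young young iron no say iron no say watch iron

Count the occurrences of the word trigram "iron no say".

6

Scanning the 34 overlapping trigram windows for "iron no say":
  position 6–8: iron no say
  position 14–16: iron no say
  position 20–22: iron no say
  position 24–26: iron no say
  position 29–31: iron no say
  position 32–34: iron no say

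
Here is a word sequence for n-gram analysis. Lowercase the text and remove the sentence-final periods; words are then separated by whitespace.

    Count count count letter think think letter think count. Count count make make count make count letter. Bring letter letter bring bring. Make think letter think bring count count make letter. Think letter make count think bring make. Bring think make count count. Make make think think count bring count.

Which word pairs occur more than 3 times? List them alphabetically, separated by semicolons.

Bigram counts meeting the condition (more than 3 times):
  count count: 6
  count make: 4
  letter think: 4
  make count: 4

count count; count make; letter think; make count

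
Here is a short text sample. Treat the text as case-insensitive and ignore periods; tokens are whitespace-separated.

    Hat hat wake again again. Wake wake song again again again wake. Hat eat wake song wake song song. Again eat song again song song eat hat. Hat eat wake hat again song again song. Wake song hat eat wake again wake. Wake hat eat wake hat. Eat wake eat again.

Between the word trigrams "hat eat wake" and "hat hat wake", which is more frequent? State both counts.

"hat eat wake" (5 vs 1)

"hat eat wake": 5 occurrences
"hat hat wake": 1 occurrence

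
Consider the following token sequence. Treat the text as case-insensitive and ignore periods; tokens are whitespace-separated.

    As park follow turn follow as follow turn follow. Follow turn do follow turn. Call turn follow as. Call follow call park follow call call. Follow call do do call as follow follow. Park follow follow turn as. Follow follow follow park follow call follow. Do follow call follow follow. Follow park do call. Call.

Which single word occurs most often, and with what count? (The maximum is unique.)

Unigram frequencies (highest first):
  follow: 23
  call: 11
  turn: 6
  as: 5
  park: 5
  do: 5

"follow", 23 times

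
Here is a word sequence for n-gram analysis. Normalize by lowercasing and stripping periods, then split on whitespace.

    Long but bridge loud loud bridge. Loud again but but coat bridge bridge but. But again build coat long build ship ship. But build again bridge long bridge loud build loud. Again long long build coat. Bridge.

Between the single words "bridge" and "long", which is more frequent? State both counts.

"bridge" (7 vs 5)

"bridge": 7 occurrences
"long": 5 occurrences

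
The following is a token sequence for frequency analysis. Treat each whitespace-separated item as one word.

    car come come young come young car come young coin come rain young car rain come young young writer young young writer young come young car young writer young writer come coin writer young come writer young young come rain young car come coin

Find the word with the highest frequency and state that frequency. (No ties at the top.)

Unigram frequencies (highest first):
  young: 16
  come: 11
  writer: 6
  car: 5
  coin: 3
  rain: 3

"young", 16 times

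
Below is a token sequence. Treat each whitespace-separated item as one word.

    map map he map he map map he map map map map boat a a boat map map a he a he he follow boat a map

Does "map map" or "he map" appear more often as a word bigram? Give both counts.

"map map": 6 occurrences
"he map": 3 occurrences

"map map" (6 vs 3)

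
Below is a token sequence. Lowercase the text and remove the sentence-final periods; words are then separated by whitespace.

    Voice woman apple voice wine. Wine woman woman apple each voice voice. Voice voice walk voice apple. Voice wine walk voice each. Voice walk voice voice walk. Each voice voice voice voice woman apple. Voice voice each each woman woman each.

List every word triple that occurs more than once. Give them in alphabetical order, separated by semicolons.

Trigram counts meeting the condition (more than once):
  apple voice wine: 2
  each voice voice: 2
  voice voice voice: 4
  voice voice walk: 2
  voice walk voice: 2
  voice woman apple: 2
  woman apple voice: 2

apple voice wine; each voice voice; voice voice voice; voice voice walk; voice walk voice; voice woman apple; woman apple voice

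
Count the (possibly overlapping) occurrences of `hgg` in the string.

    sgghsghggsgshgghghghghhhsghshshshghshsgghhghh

Sliding a length-3 window over the 45 characters (43 positions):
  position 7–9: hgg
  position 13–15: hgg

2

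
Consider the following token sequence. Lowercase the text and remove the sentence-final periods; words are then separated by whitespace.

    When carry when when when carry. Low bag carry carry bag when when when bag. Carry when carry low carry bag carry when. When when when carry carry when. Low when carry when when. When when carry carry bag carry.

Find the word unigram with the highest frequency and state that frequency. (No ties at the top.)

"when", 18 times

Unigram frequencies (highest first):
  when: 18
  carry: 14
  bag: 5
  low: 3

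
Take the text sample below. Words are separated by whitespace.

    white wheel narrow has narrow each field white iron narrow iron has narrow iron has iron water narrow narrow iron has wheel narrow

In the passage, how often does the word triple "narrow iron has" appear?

3

Scanning the 21 overlapping trigram windows for "narrow iron has":
  position 10–12: narrow iron has
  position 13–15: narrow iron has
  position 19–21: narrow iron has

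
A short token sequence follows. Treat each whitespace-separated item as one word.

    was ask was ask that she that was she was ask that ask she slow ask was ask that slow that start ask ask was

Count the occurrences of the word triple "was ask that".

Scanning the 23 overlapping trigram windows for "was ask that":
  position 3–5: was ask that
  position 10–12: was ask that
  position 17–19: was ask that

3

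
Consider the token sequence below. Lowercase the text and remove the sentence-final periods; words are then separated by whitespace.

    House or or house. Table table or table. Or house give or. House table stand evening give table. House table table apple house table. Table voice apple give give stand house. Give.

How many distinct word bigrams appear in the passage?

22

32 tokens → 31 bigram windows in total.
Repeated bigrams (each contributes count−1 duplicates):
  house table: 4
  or house: 3
  table table: 3
  house give: 2
  table or: 2
9 duplicate windows → 31 − 9 = 22 distinct.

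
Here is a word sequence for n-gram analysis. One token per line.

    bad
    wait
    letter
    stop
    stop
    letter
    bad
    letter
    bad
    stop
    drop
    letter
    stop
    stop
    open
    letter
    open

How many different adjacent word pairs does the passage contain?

13

17 tokens → 16 bigram windows in total.
Repeated bigrams (each contributes count−1 duplicates):
  letter bad: 2
  letter stop: 2
  stop stop: 2
3 duplicate windows → 16 − 3 = 13 distinct.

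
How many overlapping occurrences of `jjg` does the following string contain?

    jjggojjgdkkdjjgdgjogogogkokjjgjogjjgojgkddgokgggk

5

Sliding a length-3 window over the 49 characters (47 positions):
  position 1–3: jjg
  position 6–8: jjg
  position 13–15: jjg
  position 28–30: jjg
  position 34–36: jjg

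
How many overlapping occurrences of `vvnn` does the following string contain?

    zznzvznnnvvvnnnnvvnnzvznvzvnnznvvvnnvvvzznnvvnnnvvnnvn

Sliding a length-4 window over the 54 characters (51 positions):
  position 11–14: vvnn
  position 17–20: vvnn
  position 33–36: vvnn
  position 44–47: vvnn
  position 49–52: vvnn

5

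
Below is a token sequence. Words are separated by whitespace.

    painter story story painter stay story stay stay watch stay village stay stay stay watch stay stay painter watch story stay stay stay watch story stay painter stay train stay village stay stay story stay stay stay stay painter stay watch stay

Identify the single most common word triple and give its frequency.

"stay stay stay", 4 times

Trigram frequencies (highest first):
  stay stay stay: 4
  story stay stay: 3
  stay stay watch: 3
  stay watch stay: 3
  stay story stay: 2
  stay village stay: 2
  … (19 more, each ≤ 2)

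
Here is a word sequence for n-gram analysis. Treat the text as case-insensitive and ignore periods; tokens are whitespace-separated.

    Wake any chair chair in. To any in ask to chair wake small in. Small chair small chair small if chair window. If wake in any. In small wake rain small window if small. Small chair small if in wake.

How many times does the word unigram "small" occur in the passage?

Scanning the 40 tokens for "small":
  position 13: small
  position 15: small
  position 17: small
  position 19: small
  position 28: small
  position 31: small
  position 34: small
  position 35: small
  position 37: small

9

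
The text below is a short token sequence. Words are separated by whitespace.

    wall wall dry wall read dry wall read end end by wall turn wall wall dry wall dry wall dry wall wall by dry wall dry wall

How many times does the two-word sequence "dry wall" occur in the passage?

Scanning the 26 overlapping bigram windows for "dry wall":
  position 3–4: dry wall
  position 6–7: dry wall
  position 16–17: dry wall
  position 18–19: dry wall
  position 20–21: dry wall
  position 24–25: dry wall
  position 26–27: dry wall

7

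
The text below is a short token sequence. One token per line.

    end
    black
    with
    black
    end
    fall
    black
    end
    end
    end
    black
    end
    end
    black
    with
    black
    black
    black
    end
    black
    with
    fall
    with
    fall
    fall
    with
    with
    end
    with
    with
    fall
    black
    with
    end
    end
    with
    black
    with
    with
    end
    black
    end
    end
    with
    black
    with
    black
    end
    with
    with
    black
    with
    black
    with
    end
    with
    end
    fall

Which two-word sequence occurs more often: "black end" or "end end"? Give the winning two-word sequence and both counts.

"black end" (6 vs 5)

"black end": 6 occurrences
"end end": 5 occurrences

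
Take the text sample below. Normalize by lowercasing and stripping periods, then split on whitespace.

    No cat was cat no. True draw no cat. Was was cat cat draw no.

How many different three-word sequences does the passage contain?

15 tokens → 13 trigram windows in total.
Repeated trigrams (each contributes count−1 duplicates):
  no cat was: 2
1 duplicate windows → 13 − 1 = 12 distinct.

12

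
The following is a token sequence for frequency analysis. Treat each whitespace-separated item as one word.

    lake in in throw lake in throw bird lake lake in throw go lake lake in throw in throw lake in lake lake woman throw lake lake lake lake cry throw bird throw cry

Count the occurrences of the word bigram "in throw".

5

Scanning the 33 overlapping bigram windows for "in throw":
  position 3–4: in throw
  position 6–7: in throw
  position 11–12: in throw
  position 16–17: in throw
  position 18–19: in throw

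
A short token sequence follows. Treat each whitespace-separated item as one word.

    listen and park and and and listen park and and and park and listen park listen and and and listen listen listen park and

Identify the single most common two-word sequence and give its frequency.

Bigram frequencies (highest first):
  and and: 6
  park and: 4
  and listen: 3
  listen park: 3
  listen and: 2
  and park: 2
  … (2 more, each ≤ 2)

"and and", 6 times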